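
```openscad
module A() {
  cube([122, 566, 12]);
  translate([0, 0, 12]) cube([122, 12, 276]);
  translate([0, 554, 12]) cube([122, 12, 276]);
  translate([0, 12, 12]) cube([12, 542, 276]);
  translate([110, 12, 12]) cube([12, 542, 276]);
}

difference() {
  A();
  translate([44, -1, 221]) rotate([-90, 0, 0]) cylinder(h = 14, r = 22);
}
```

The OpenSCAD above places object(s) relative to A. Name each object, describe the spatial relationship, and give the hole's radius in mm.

A is an open box. The open box has a circular hole through its front wall. The hole's radius is 22 mm.

The subtracted cylinder has r = 22 mm.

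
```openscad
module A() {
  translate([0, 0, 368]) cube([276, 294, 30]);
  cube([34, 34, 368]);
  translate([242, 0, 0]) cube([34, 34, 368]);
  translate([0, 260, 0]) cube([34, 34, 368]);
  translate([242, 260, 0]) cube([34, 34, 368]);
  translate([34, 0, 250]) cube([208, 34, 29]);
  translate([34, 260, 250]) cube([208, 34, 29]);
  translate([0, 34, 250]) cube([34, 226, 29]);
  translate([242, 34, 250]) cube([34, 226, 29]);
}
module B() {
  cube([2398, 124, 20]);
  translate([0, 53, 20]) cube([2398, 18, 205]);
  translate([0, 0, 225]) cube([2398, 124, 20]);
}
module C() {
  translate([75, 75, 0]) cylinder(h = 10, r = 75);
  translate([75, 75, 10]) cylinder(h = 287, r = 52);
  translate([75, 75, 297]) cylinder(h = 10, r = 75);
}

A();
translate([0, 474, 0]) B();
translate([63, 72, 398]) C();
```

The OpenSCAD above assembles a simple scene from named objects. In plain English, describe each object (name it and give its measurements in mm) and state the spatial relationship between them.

A is a four-legged stool. The seat is 276×294 mm, 30 mm thick, top at z = 398 mm. It stands on four square legs, each 34×34 mm in cross-section, from z = 0 to the seat underside, each flush with a corner of the seat. Four stretchers, 34 mm wide and 29 mm tall, connect adjacent legs with their undersides at z = 250 mm, each running between the inner faces of the legs it joins and aligned with the legs' outer faces on the other axis.

B is an I-beam lying along x, 2398 mm long. Overall section height 245 mm. Two flanges 124 mm wide (y) and 20 mm thick, one on the floor and one at the top; a web 18 mm thick runs between them, centred on the flange width.

C is a spool: two coaxial disc flanges of radius 75 mm and thickness 10 mm, joined by a core cylinder of radius 52 mm and height 287 mm. The lower flange rests on z = 0 and the three cylinders share a vertical axis.

The I-beam is on the floor beside the stool on its +y side. The spool is on top of the stool, centred.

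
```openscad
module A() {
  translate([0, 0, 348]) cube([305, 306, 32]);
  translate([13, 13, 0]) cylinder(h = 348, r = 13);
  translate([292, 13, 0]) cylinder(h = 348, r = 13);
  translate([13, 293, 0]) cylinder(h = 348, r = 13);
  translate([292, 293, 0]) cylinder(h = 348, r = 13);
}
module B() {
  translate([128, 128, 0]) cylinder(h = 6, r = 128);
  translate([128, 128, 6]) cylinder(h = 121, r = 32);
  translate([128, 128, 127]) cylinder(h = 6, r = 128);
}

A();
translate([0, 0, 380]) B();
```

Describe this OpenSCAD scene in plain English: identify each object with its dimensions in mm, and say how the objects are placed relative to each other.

A is a four-legged stool. The seat is 305×306 mm, 32 mm thick, top at z = 380 mm. It stands on four round legs, each 26 mm in diameter, from z = 0 to the seat underside, each leg's axis is inset half a diameter from the nearest pair of seat edges (so the leg's bounding box is flush with the corner).

B is a spool: two coaxial disc flanges of radius 128 mm and thickness 6 mm, joined by a core cylinder of radius 32 mm and height 121 mm. The lower flange rests on z = 0 and the three cylinders share a vertical axis.

The spool is on top of the stool.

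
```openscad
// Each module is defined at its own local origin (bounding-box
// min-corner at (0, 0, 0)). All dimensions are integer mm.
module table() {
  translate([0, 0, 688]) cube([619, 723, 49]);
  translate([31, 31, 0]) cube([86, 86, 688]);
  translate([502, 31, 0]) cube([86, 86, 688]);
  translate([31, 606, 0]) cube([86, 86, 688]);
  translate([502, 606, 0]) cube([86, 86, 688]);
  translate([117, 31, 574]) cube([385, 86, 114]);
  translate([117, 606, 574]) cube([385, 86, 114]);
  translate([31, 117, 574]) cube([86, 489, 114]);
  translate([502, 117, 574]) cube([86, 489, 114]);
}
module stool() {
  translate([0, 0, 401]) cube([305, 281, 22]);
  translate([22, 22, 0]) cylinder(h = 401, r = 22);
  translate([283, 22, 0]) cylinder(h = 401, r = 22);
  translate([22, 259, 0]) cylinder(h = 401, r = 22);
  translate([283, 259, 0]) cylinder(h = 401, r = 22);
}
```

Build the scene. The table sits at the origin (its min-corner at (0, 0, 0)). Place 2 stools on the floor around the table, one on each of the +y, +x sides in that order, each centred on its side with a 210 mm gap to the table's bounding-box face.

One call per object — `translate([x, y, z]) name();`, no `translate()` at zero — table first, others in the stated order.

table();
translate([157, 933, 0]) stool();
translate([829, 221, 0]) stool();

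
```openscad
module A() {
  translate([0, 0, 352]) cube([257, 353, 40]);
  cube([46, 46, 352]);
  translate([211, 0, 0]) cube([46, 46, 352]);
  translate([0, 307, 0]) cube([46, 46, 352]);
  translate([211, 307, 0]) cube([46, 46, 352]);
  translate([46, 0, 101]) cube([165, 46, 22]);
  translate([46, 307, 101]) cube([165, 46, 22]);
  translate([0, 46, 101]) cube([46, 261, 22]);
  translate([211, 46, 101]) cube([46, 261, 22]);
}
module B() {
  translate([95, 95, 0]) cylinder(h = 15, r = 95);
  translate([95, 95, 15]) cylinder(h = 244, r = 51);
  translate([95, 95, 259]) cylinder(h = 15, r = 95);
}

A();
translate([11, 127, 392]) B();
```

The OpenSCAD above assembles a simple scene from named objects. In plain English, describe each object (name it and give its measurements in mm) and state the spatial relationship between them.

A is a simple wooden stool: a rectangular seat 257 mm (x) by 353 mm (y), 40 mm thick, top face at z = 392 mm, on four square legs, each 46×46 mm in cross-section. The legs rest on z = 0, each flush with a corner of the seat. Four stretchers, 46 mm wide and 22 mm tall, connect adjacent legs with their undersides at z = 101 mm, each running between the inner faces of the legs it joins and aligned with the legs' outer faces on the other axis.

B is a spool: two coaxial disc flanges of radius 95 mm and thickness 15 mm, joined by a core cylinder of radius 51 mm and height 244 mm. The lower flange rests on z = 0 and the three cylinders share a vertical axis.

The spool is on top of the stool.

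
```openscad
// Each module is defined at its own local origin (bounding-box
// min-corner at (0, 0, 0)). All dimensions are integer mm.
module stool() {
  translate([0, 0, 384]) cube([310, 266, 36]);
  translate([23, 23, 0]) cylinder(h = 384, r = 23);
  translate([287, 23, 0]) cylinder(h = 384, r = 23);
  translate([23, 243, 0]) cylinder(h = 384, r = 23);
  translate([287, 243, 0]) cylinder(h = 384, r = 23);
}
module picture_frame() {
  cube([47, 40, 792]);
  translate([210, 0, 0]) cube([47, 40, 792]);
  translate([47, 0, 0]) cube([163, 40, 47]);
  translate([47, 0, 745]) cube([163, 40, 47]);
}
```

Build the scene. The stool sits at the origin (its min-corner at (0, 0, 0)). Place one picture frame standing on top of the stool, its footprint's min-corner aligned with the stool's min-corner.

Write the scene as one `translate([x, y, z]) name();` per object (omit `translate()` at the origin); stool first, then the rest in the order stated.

stool();
translate([0, 0, 420]) picture_frame();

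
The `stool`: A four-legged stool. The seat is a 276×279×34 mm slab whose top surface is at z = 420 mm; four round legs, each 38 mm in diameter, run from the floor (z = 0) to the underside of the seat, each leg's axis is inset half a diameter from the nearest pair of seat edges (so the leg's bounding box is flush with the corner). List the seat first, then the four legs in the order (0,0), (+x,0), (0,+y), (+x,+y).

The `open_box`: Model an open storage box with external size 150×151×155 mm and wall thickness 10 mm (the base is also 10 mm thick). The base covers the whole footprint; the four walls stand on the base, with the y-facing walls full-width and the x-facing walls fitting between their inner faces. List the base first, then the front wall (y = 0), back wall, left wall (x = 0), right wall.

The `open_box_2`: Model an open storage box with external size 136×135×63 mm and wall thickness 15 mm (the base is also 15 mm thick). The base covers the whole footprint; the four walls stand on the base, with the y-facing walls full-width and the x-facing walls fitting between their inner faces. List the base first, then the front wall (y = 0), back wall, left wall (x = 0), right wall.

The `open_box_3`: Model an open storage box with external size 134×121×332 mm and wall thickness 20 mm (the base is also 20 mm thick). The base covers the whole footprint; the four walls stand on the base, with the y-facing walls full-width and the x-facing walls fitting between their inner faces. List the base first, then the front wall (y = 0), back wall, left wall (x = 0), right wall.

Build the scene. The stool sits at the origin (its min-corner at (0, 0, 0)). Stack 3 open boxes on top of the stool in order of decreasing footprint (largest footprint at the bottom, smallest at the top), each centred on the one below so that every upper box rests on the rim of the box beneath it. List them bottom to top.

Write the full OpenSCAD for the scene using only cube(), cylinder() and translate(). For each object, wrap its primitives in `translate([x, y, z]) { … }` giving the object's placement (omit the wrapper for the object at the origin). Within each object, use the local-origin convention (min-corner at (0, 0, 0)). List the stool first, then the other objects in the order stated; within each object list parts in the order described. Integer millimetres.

translate([0, 0, 386]) cube([276, 279, 34]);
translate([19, 19, 0]) cylinder(h = 386, r = 19);
translate([257, 19, 0]) cylinder(h = 386, r = 19);
translate([19, 260, 0]) cylinder(h = 386, r = 19);
translate([257, 260, 0]) cylinder(h = 386, r = 19);
translate([63, 64, 420]) {
  cube([150, 151, 10]);
  translate([0, 0, 10]) cube([150, 10, 145]);
  translate([0, 141, 10]) cube([150, 10, 145]);
  translate([0, 10, 10]) cube([10, 131, 145]);
  translate([140, 10, 10]) cube([10, 131, 145]);
}
translate([70, 72, 575]) {
  cube([136, 135, 15]);
  translate([0, 0, 15]) cube([136, 15, 48]);
  translate([0, 120, 15]) cube([136, 15, 48]);
  translate([0, 15, 15]) cube([15, 105, 48]);
  translate([121, 15, 15]) cube([15, 105, 48]);
}
translate([71, 79, 638]) {
  cube([134, 121, 20]);
  translate([0, 0, 20]) cube([134, 20, 312]);
  translate([0, 101, 20]) cube([134, 20, 312]);
  translate([0, 20, 20]) cube([20, 81, 312]);
  translate([114, 20, 20]) cube([20, 81, 312]);
}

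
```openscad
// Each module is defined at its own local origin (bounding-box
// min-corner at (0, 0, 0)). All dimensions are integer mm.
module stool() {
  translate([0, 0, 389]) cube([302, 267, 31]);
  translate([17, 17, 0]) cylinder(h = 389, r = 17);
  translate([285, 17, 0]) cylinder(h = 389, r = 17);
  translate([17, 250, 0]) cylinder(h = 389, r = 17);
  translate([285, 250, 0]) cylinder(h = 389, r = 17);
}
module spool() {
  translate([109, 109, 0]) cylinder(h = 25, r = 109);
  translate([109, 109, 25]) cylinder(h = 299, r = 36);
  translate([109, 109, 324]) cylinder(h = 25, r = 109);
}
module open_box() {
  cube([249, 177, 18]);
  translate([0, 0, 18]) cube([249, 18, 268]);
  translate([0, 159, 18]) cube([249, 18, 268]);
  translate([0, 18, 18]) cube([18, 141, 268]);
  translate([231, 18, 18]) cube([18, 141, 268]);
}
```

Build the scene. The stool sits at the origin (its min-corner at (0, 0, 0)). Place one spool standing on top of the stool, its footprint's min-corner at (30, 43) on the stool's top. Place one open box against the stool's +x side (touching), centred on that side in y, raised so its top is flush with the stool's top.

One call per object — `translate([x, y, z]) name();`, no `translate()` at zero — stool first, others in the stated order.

stool();
translate([30, 43, 420]) spool();
translate([302, 45, 134]) open_box();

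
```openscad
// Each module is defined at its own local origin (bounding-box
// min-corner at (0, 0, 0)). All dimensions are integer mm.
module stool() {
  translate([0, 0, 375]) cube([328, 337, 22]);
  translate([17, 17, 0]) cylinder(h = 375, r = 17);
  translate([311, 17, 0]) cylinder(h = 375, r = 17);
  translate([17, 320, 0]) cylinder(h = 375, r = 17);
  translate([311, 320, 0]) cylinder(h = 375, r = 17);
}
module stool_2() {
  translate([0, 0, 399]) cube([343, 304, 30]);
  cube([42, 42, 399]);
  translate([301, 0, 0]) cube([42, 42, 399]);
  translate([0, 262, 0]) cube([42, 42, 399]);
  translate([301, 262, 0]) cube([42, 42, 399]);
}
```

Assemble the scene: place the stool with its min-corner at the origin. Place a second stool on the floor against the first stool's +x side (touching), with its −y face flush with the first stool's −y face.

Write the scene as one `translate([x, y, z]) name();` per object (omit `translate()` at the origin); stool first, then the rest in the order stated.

stool();
translate([328, 0, 0]) stool_2();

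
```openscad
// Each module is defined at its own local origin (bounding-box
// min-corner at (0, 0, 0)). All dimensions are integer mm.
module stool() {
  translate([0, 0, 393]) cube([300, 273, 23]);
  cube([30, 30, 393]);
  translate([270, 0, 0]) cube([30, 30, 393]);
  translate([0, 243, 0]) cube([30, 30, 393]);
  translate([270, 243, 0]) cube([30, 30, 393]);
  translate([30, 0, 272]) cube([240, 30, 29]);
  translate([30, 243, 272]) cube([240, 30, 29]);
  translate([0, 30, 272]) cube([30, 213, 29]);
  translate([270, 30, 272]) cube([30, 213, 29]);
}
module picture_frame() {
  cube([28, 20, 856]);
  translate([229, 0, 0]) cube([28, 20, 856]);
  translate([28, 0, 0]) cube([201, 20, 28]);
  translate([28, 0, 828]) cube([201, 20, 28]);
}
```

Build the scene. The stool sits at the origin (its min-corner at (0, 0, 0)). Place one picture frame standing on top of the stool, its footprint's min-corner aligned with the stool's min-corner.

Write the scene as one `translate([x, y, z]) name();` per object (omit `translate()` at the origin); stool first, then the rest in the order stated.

stool();
translate([0, 0, 416]) picture_frame();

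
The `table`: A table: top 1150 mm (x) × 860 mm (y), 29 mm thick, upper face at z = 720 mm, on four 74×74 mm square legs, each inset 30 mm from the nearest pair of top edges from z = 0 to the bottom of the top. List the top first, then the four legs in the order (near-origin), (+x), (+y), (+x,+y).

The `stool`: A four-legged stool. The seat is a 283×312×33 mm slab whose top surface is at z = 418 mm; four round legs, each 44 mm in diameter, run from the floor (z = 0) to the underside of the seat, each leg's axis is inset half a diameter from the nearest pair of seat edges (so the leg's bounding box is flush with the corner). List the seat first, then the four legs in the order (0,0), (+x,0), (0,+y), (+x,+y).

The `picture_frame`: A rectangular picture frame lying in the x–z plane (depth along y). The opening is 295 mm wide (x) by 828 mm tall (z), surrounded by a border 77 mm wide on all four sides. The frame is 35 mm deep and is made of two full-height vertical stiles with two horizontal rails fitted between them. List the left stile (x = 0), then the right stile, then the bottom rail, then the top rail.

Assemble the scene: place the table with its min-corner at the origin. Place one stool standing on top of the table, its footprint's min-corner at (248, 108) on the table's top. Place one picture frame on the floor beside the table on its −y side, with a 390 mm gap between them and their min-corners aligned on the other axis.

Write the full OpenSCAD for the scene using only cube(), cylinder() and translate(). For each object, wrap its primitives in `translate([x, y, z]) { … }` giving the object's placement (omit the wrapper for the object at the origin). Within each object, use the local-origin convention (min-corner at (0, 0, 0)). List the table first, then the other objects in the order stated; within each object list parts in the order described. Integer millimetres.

translate([0, 0, 691]) cube([1150, 860, 29]);
translate([30, 30, 0]) cube([74, 74, 691]);
translate([1046, 30, 0]) cube([74, 74, 691]);
translate([30, 756, 0]) cube([74, 74, 691]);
translate([1046, 756, 0]) cube([74, 74, 691]);
translate([248, 108, 720]) {
  translate([0, 0, 385]) cube([283, 312, 33]);
  translate([22, 22, 0]) cylinder(h = 385, r = 22);
  translate([261, 22, 0]) cylinder(h = 385, r = 22);
  translate([22, 290, 0]) cylinder(h = 385, r = 22);
  translate([261, 290, 0]) cylinder(h = 385, r = 22);
}
translate([0, -425, 0]) {
  cube([77, 35, 982]);
  translate([372, 0, 0]) cube([77, 35, 982]);
  translate([77, 0, 0]) cube([295, 35, 77]);
  translate([77, 0, 905]) cube([295, 35, 77]);
}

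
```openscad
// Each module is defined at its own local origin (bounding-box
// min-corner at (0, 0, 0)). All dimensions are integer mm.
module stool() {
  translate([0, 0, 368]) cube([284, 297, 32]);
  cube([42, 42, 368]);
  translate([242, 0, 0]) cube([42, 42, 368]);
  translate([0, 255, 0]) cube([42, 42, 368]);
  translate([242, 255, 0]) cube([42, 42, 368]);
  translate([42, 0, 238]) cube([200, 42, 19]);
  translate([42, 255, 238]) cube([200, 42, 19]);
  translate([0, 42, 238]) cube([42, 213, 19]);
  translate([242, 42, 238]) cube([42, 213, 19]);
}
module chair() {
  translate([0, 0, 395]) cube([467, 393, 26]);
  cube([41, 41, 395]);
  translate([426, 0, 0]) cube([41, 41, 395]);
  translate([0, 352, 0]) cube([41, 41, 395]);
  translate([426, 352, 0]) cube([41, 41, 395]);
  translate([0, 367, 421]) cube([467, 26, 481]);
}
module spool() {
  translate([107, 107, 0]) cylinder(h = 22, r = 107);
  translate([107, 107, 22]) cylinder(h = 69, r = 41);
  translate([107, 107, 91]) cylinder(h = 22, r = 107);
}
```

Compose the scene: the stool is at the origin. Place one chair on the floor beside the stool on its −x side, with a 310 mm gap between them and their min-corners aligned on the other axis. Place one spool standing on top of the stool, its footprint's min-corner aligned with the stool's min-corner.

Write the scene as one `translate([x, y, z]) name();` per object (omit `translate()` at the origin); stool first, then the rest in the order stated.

stool();
translate([-777, 0, 0]) chair();
translate([0, 0, 400]) spool();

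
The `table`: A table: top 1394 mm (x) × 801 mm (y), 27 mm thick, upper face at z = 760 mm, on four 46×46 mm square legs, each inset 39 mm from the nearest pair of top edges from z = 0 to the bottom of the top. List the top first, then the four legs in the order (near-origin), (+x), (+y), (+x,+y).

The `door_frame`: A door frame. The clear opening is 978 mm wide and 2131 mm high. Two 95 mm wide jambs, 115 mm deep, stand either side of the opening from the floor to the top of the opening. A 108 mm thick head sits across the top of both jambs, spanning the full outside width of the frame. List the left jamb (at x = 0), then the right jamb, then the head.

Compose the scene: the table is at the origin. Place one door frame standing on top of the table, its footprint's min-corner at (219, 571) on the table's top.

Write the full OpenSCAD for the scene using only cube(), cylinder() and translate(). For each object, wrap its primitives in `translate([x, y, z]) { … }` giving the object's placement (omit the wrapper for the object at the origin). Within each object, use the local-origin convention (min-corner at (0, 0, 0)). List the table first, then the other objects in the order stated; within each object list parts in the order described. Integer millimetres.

translate([0, 0, 733]) cube([1394, 801, 27]);
translate([39, 39, 0]) cube([46, 46, 733]);
translate([1309, 39, 0]) cube([46, 46, 733]);
translate([39, 716, 0]) cube([46, 46, 733]);
translate([1309, 716, 0]) cube([46, 46, 733]);
translate([219, 571, 760]) {
  cube([95, 115, 2131]);
  translate([1073, 0, 0]) cube([95, 115, 2131]);
  translate([0, 0, 2131]) cube([1168, 115, 108]);
}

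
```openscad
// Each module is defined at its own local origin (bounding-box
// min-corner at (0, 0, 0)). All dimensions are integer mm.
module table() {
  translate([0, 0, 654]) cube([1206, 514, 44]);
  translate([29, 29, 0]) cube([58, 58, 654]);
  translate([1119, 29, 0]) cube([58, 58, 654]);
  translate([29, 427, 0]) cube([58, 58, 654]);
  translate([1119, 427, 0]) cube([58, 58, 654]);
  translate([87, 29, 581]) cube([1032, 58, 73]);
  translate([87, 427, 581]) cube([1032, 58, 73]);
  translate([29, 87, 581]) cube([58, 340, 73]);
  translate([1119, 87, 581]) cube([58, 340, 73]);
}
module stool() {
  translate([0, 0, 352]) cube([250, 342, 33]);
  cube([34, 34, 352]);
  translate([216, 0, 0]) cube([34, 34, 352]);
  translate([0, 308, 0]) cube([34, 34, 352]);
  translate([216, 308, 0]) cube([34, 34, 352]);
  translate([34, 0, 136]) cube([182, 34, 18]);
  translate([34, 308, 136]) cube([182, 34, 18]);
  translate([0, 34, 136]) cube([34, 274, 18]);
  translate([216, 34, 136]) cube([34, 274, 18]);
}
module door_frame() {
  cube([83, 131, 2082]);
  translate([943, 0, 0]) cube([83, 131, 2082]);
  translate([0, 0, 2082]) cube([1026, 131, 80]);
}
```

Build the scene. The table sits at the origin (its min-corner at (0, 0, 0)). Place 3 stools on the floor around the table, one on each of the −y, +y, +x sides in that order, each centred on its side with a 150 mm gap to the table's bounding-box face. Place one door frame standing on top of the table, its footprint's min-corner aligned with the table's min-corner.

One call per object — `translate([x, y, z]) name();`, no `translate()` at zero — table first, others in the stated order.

table();
translate([478, -492, 0]) stool();
translate([478, 664, 0]) stool();
translate([1356, 86, 0]) stool();
translate([0, 0, 698]) door_frame();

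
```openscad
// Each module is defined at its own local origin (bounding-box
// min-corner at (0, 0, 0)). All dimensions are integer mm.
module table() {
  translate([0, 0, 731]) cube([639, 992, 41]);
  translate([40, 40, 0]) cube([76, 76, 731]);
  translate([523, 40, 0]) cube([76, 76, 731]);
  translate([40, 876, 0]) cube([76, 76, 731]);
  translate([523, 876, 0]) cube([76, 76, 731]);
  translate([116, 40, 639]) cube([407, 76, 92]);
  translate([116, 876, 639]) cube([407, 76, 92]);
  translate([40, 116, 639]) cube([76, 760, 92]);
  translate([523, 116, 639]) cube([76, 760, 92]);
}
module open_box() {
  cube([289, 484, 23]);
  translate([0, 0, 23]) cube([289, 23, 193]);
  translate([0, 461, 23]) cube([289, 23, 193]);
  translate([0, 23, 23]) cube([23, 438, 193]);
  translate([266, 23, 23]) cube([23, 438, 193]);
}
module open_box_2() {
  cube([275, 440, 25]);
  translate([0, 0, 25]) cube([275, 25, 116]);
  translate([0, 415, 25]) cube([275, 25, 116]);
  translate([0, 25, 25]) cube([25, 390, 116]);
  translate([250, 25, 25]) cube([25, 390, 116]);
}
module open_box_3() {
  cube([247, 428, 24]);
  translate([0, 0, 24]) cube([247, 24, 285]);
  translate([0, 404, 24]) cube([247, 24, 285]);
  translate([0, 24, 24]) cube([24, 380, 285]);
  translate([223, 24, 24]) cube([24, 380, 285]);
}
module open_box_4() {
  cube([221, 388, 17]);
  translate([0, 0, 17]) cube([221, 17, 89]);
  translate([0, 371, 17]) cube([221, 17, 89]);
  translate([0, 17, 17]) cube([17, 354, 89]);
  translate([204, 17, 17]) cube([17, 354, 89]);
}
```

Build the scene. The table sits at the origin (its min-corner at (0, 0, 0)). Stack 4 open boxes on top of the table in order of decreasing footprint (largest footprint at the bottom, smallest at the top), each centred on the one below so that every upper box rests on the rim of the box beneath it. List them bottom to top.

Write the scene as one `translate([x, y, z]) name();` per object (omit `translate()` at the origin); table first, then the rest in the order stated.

table();
translate([175, 254, 772]) open_box();
translate([182, 276, 988]) open_box_2();
translate([196, 282, 1129]) open_box_3();
translate([209, 302, 1438]) open_box_4();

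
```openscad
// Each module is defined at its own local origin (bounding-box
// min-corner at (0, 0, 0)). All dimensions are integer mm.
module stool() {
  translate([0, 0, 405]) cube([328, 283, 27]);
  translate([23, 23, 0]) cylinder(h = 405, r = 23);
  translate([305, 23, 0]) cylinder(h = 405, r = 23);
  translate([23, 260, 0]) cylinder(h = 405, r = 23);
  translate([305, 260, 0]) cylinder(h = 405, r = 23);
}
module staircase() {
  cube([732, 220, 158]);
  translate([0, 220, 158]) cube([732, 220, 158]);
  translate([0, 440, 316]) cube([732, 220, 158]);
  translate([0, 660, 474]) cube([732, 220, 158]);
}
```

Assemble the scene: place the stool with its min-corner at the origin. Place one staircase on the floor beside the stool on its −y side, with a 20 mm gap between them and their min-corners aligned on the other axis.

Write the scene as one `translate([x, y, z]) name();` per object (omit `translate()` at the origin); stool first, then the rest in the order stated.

stool();
translate([0, -900, 0]) staircase();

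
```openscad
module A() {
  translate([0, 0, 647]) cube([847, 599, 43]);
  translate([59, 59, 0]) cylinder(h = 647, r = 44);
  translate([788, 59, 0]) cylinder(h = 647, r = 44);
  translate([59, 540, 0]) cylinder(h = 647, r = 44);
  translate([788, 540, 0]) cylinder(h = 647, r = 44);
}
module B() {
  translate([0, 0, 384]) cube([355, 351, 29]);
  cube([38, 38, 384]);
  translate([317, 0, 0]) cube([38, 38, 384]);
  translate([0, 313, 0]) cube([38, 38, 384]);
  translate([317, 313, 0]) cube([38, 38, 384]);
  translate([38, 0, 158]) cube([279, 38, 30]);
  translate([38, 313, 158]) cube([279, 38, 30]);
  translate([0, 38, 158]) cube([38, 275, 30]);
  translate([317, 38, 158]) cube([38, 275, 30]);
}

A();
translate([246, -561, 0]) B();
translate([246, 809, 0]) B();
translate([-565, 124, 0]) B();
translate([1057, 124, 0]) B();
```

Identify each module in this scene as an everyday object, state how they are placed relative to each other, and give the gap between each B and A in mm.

A is a table. B is a stool. Four stools sit around the table at the −y, +y, −x, +x sides. The gap between each stool and the table is 210 mm.

Each stool's nearest face is 210 mm from the table's bounding box.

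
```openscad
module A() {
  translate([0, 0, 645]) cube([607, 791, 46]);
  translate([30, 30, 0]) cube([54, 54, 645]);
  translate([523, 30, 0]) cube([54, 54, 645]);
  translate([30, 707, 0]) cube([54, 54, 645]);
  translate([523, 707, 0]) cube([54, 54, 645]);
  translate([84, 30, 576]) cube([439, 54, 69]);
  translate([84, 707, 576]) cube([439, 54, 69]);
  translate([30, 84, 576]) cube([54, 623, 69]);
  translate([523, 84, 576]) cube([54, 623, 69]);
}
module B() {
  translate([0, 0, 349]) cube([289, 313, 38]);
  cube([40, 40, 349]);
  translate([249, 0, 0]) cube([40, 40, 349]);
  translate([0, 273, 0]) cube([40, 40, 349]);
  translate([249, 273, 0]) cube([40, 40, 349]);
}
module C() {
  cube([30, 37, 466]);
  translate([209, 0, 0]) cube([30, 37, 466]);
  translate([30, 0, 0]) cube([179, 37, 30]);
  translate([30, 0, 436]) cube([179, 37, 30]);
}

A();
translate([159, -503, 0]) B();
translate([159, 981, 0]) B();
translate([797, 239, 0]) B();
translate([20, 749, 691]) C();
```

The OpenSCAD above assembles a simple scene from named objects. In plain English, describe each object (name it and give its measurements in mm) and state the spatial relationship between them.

A is a table: top 607 mm (x) × 791 mm (y), 46 mm thick, upper face at z = 691 mm, on four 54×54 mm square legs, each inset 30 mm from the nearest pair of top edges, running from z = 0 to the bottom of the top. Four apron rails, 54 mm thick and 69 mm tall, run between adjacent legs with their top edges flush with the underside of the top and their outer faces flush with the legs' outer faces.

B is a four-legged stool. The seat is a 289×313×38 mm slab whose top surface is at z = 387 mm; four square legs, each 40×40 mm in cross-section, run from the floor (z = 0) to the underside of the seat, each flush with a corner of the seat.

C is a rectangular picture frame lying in the x–z plane (depth along y). The opening is 179 mm wide (x) by 406 mm tall (z), surrounded by a border 30 mm wide on all four sides. The frame is 37 mm deep and is made of two full-height vertical stiles with two horizontal rails fitted between them.

Three stools sit around the table at the −y, +y, +x sides. The picture frame is on top of the table.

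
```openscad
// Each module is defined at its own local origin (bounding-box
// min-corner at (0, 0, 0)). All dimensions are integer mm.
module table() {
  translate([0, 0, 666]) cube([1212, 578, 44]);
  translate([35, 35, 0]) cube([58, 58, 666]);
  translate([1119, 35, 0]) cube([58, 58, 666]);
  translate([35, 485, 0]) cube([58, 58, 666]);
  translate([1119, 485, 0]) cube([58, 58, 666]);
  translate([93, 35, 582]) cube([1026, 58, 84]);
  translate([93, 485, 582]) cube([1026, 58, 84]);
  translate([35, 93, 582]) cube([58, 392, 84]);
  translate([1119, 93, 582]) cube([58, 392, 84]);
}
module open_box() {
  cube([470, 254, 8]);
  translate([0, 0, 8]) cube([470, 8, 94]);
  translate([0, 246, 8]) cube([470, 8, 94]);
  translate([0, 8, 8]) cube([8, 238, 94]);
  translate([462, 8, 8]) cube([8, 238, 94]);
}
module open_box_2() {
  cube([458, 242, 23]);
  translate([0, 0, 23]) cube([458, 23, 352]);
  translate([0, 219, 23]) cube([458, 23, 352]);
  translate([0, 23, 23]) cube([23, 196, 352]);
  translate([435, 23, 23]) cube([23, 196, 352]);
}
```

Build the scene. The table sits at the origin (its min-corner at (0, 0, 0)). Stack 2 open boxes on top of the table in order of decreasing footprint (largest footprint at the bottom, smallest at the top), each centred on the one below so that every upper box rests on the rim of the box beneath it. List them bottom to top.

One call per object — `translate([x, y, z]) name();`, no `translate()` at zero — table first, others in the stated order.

table();
translate([371, 162, 710]) open_box();
translate([377, 168, 812]) open_box_2();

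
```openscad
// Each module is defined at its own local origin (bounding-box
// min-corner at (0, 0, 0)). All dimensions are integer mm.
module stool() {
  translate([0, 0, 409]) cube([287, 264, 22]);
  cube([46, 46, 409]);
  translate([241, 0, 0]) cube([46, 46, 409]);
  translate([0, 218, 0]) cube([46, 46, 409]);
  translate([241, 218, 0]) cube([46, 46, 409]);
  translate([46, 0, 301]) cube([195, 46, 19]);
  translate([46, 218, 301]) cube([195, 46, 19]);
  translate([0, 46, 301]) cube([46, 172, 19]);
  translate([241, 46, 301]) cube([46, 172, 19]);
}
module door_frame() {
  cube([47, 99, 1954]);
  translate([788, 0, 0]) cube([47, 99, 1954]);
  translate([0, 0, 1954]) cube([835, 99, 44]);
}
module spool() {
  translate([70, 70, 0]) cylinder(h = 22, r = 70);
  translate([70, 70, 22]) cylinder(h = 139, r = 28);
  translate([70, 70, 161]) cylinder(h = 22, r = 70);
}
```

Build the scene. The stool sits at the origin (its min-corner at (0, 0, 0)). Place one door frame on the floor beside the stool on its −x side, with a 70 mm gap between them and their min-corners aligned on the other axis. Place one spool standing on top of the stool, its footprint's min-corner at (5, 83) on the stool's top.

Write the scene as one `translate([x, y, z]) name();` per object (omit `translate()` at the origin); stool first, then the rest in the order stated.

stool();
translate([-905, 0, 0]) door_frame();
translate([5, 83, 431]) spool();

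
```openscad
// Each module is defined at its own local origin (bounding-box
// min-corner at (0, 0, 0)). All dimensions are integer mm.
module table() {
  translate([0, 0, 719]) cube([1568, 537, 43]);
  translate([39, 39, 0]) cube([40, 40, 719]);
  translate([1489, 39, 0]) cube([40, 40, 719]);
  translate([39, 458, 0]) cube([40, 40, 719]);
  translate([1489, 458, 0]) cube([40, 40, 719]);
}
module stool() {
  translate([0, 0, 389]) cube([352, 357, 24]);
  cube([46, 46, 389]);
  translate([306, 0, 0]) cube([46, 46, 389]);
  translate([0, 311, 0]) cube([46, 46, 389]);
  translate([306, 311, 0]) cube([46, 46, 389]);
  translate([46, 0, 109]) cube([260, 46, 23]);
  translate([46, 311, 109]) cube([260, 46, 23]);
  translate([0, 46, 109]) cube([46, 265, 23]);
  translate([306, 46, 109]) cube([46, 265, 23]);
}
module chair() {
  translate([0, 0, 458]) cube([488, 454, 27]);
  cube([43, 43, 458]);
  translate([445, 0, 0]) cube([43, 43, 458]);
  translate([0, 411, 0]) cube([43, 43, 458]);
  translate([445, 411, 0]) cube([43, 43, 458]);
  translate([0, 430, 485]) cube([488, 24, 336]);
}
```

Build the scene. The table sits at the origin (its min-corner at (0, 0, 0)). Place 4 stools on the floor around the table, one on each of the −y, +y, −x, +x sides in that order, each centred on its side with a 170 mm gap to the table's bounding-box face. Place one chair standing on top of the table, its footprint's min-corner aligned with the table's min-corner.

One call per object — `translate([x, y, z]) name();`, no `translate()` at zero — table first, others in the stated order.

table();
translate([608, -527, 0]) stool();
translate([608, 707, 0]) stool();
translate([-522, 90, 0]) stool();
translate([1738, 90, 0]) stool();
translate([0, 0, 762]) chair();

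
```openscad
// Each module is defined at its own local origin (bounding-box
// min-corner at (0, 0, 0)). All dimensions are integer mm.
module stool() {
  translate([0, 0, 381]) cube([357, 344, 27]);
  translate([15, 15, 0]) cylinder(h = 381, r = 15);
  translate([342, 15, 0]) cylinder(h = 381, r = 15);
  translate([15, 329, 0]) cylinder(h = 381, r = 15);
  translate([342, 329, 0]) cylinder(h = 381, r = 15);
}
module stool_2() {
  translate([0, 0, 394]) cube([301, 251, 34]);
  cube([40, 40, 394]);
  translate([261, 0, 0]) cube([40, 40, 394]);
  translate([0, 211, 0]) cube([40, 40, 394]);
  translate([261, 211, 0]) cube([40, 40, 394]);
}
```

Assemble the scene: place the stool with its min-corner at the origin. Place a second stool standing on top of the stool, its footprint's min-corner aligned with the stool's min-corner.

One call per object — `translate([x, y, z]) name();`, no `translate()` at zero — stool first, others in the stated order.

stool();
translate([0, 0, 408]) stool_2();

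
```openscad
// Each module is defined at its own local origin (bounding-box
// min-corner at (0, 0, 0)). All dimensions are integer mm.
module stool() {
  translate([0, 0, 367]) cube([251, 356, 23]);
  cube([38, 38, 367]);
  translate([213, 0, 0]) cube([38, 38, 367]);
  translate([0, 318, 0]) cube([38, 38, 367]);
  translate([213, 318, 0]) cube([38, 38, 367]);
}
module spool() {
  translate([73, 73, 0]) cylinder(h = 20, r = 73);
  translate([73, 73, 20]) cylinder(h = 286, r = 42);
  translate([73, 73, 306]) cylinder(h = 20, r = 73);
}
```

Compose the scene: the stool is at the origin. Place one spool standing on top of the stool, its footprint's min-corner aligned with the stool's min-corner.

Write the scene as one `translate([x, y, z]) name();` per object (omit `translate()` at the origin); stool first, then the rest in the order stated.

stool();
translate([0, 0, 390]) spool();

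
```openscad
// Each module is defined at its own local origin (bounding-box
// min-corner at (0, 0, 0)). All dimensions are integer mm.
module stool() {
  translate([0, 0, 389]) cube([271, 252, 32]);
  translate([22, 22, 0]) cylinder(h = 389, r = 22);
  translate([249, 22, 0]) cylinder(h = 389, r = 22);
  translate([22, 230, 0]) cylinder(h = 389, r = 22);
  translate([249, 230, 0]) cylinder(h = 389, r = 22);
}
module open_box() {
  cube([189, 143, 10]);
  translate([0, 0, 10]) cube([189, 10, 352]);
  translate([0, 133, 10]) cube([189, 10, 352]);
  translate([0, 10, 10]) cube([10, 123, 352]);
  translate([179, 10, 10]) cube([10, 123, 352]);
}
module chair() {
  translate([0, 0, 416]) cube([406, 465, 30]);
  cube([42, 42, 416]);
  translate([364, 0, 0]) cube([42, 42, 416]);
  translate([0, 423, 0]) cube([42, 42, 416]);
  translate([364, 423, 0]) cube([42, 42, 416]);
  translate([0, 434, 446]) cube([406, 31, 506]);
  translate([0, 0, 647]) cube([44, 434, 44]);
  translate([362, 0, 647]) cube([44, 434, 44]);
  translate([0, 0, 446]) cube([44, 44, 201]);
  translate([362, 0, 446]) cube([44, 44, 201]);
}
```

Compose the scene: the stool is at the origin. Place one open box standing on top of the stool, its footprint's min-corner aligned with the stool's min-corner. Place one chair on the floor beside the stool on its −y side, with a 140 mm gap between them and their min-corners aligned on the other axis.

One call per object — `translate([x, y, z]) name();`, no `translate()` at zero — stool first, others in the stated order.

stool();
translate([0, 0, 421]) open_box();
translate([0, -605, 0]) chair();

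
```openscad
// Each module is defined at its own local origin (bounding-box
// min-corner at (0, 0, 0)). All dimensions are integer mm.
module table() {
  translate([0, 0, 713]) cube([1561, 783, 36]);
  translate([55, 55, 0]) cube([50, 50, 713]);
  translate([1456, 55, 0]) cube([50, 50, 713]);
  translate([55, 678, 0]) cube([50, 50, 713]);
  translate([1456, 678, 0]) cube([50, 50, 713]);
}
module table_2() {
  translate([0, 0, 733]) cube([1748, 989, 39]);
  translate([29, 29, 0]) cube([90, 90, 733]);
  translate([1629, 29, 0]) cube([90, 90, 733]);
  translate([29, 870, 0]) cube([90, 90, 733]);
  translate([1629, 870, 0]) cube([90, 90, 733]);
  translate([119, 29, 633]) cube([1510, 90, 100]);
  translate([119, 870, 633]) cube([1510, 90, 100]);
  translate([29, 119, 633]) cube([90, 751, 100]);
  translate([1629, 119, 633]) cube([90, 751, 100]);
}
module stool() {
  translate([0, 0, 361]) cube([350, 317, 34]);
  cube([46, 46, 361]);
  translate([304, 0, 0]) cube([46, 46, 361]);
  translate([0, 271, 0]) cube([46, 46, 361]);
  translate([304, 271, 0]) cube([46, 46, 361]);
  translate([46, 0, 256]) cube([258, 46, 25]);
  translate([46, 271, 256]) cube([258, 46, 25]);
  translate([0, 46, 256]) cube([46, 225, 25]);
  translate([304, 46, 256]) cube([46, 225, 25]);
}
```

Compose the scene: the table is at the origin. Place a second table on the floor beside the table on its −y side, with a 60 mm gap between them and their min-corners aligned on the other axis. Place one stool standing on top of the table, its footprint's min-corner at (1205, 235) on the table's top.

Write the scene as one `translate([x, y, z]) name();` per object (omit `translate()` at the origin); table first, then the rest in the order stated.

table();
translate([0, -1049, 0]) table_2();
translate([1205, 235, 749]) stool();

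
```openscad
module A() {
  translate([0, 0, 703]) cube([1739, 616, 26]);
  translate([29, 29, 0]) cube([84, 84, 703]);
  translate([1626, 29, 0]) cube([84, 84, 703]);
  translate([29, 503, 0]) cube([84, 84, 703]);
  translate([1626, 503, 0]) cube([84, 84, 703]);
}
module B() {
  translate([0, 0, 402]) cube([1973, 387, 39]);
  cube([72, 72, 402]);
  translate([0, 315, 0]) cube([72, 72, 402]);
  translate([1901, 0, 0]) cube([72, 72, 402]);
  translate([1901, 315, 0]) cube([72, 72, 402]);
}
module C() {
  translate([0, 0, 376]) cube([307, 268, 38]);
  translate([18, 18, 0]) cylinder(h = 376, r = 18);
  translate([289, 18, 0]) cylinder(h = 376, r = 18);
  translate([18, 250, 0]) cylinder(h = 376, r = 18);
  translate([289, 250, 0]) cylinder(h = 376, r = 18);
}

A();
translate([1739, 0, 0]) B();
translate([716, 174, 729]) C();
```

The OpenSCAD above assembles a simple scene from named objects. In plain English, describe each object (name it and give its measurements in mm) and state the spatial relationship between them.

A is a table with a 1739×616 mm rectangular top, 26 mm thick, top surface at z = 729 mm, supported by four 84×84 mm square legs, each inset 29 mm from the nearest pair of top edges, running from the floor.

B is a bench: a 1973×387 mm seat slab, 39 mm thick, top at z = 441 mm, on four 72×72 mm square legs flush with the seat corners and standing on z = 0.

C is a four-legged stool. The seat is 307×268 mm, 38 mm thick, top at z = 414 mm. It stands on four round legs, each 36 mm in diameter, from z = 0 to the seat underside, each leg's axis is inset half a diameter from the nearest pair of seat edges (so the leg's bounding box is flush with the corner).

The bench is against the table's +x side, with their −y faces flush. The stool is on top of the table, centred.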